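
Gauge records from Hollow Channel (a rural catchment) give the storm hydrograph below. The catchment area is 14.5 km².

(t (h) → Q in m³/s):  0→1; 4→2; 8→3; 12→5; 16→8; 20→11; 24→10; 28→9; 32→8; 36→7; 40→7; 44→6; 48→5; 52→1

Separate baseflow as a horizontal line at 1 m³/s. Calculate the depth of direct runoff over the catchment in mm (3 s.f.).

Direct runoff: 0.0, 1.0, 2.0, 4.0, 7.0, 10.0, 9.0, 8.0, 7.0, 6.0, 6.0, 5.0, 4.0, 0.0 m³/s; ΣQ_DR = 69.00 m³/s.
V = ΣQ_DR · Δt = 69.00 × 14400 s = 9.936 × 10^5 m³.
Over A = 14.5 km², depth = V / A = 68.5 mm.

d ≈ 68.5 mm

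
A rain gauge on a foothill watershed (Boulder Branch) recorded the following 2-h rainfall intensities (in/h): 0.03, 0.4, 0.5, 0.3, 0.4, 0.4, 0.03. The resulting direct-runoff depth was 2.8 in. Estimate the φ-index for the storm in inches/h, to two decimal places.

φ ≈ 0.12 in/h

Only the 5 blocks with intensity above φ contribute runoff: 0.4, 0.5, 0.3, 0.4, 0.4 in/h.
Σ(I−φ)·Δt = d  ⇒  (0.4+0.5+0.3+0.4+0.4 − 5φ)·2 = 2.8
φ = (2.000 − 2.8/2) / 5 = 0.12 in/h.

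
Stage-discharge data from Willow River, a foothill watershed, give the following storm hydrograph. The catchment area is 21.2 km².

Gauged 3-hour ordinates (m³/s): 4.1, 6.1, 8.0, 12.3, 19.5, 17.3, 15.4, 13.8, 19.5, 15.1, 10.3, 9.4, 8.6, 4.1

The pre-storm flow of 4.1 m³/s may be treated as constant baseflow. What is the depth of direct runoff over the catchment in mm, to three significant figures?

Direct runoff: 0.0, 2.0, 3.9, 8.2, 15.4, 13.2, 11.3, 9.7, 15.4, 11.0, 6.2, 5.3, 4.5, 0.0 m³/s; ΣQ_DR = 106.1 m³/s.
V = ΣQ_DR · Δt = 106.1 × 10800 s = 1.146 × 10^6 m³.
Over A = 21.2 km², depth = V / A = 54.1 mm.

d ≈ 54.1 mm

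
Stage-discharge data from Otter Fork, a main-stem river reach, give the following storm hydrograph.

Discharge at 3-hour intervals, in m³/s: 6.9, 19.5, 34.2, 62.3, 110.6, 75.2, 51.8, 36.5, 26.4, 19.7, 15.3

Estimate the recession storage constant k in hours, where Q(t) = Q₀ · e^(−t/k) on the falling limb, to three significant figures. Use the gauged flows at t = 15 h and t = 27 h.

On the falling limb, Q drops from 75.2 to 19.7 m³/s between t = 15 h and t = 27 h (Δt = 12 h).
k = −Δt / ln(Q₂/Q₁) = −12 / ln(19.7/75.2) = 8.96 h.

k ≈ 8.96 h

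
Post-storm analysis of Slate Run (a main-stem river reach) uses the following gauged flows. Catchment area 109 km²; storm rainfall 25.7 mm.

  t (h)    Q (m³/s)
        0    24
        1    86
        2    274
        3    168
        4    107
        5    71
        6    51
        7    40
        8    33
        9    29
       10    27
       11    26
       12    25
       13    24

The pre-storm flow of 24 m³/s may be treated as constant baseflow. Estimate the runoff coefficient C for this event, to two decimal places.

C ≈ 0.83

ΣQ_DR = 649.0 m³/s; V = ΣQ_DR·Δt = 2.336 × 10^6 m³.
Runoff depth d = V / A = 21.43 mm.
C = d / P = 21.43 / 25.7 = 0.83.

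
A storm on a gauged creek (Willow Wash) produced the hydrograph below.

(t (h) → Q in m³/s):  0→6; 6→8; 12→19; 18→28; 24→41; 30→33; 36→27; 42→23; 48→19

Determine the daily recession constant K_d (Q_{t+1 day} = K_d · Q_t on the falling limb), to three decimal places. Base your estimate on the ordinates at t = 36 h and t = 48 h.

Between t = 36 h and t = 48 h the flow falls from 27 to 19 m³/s over 2×6 h = 12 h.
Per-interval ratio K = (19/27)^(1/2) = 0.8389; K_d = K^(24/6) = 0.495.

K_d ≈ 0.495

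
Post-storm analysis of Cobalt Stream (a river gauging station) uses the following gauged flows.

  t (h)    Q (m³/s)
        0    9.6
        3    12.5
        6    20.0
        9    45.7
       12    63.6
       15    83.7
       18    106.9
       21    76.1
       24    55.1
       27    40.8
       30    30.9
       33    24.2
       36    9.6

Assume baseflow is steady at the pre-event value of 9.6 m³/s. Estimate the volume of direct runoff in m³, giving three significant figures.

V ≈ 4.90 × 10^6 m³

Direct-runoff ordinates (Q − Q_b): 0.0, 2.9, 10.4, 36.1, 54.0, 74.1, 97.3, 66.5, 45.5, 31.2, 21.3, 14.6, 0.0 m³/s.
ΣQ_DR = 453.9 m³/s.
With Δt = 3 h = 10800 s, V = ΣQ_DR · Δt = 453.9 × 10800 = 4.90 × 10^6 m³.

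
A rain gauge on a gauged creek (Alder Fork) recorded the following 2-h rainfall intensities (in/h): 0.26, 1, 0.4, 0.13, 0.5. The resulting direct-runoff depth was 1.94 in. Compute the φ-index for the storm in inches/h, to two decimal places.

φ ≈ 0.31 in/h

Only the 3 blocks with intensity above φ contribute runoff: 1, 0.4, 0.5 in/h.
Σ(I−φ)·Δt = d  ⇒  (1+0.4+0.5 − 3φ)·2 = 1.94
φ = (1.900 − 1.94/2) / 3 = 0.31 in/h.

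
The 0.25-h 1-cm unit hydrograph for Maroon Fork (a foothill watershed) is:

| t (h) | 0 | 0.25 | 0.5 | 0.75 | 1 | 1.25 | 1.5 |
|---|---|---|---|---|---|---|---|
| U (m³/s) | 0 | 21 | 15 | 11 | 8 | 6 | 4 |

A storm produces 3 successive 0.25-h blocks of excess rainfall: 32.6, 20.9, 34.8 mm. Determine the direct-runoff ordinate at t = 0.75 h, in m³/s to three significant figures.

By discrete convolution, Q_j = Σ (P_i / 10 mm) · U_{j−i}.
At t = 0.75 h (j=3): Q = (32.6/10)·11 + (20.9/10)·15 + (34.8/10)·21 = 140 m³/s.

Q ≈ 140 m³/s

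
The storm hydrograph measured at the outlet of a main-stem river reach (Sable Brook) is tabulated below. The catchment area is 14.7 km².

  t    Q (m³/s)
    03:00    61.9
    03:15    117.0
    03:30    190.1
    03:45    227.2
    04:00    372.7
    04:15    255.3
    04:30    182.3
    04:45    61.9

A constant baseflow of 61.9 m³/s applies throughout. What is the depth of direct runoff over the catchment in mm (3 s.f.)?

Direct runoff: 0.0, 55.1, 128.2, 165.3, 310.8, 193.4, 120.4, 0.0 m³/s; ΣQ_DR = 973.2 m³/s.
V = ΣQ_DR · Δt = 973.2 × 900 s = 8.759 × 10^5 m³.
Over A = 14.7 km², depth = V / A = 59.6 mm.

d ≈ 59.6 mm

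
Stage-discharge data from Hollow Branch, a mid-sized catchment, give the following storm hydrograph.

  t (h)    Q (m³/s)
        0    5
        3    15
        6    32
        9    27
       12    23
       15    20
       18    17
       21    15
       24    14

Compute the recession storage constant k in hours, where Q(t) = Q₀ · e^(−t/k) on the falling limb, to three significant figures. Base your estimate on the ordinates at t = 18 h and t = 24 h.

k ≈ 30.9 h

On the falling limb, Q drops from 17 to 14 m³/s between t = 18 h and t = 24 h (Δt = 6 h).
k = −Δt / ln(Q₂/Q₁) = −6 / ln(14/17) = 30.9 h.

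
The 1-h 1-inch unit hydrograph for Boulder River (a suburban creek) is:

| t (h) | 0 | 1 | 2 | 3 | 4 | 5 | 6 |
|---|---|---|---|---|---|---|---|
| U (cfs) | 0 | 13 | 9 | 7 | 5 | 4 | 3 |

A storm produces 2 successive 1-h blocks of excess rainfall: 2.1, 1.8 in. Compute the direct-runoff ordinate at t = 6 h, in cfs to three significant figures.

Q ≈ 13.5 cfs

By discrete convolution, Q_j = Σ (P_i / 1 in) · U_{j−i}.
At t = 6 h (j=6): Q = (2.1/1)·3 + (1.8/1)·4 = 13.5 cfs.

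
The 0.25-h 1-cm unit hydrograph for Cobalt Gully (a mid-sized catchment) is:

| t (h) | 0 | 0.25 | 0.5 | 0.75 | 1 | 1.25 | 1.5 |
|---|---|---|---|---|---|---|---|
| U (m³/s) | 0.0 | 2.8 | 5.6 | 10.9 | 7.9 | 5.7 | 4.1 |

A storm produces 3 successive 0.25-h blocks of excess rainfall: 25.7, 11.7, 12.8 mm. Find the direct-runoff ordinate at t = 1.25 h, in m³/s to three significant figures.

Q ≈ 37.8 m³/s

By discrete convolution, Q_j = Σ (P_i / 10 mm) · U_{j−i}.
At t = 1.25 h (j=5): Q = (25.7/10)·5.7 + (11.7/10)·7.9 + (12.8/10)·10.9 = 37.8 m³/s.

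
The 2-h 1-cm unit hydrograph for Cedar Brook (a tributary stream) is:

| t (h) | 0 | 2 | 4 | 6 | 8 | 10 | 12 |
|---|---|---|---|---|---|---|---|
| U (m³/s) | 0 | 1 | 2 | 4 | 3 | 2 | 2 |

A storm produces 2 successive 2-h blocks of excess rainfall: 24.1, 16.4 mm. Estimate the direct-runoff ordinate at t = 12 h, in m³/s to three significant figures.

By discrete convolution, Q_j = Σ (P_i / 10 mm) · U_{j−i}.
At t = 12 h (j=6): Q = (24.1/10)·2 + (16.4/10)·2 = 8.10 m³/s.

Q ≈ 8.10 m³/s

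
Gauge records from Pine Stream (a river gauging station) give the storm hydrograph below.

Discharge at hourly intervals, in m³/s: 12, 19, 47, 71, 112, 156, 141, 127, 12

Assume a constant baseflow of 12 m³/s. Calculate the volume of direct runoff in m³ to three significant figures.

Direct-runoff ordinates (Q − Q_b): 0.0, 7.0, 35.0, 59.0, 100.0, 144.0, 129.0, 115.0, 0.0 m³/s.
ΣQ_DR = 589.0 m³/s.
With Δt = 1 h = 3600 s, V = ΣQ_DR · Δt = 589.0 × 3600 = 2.12 × 10^6 m³.

V ≈ 2.12 × 10^6 m³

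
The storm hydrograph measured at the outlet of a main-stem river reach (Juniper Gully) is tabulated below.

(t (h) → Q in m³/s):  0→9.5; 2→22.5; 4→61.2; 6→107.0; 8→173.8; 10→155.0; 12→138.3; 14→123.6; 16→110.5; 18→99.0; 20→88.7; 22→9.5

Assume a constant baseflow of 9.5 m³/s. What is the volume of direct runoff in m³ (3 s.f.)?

Direct-runoff ordinates (Q − Q_b): 0.0, 13.0, 51.7, 97.5, 164.3, 145.5, 128.8, 114.1, 101.0, 89.5, 79.2, 0.0 m³/s.
ΣQ_DR = 984.6 m³/s.
With Δt = 2 h = 7200 s, V = ΣQ_DR · Δt = 984.6 × 7200 = 7.09 × 10^6 m³.

V ≈ 7.09 × 10^6 m³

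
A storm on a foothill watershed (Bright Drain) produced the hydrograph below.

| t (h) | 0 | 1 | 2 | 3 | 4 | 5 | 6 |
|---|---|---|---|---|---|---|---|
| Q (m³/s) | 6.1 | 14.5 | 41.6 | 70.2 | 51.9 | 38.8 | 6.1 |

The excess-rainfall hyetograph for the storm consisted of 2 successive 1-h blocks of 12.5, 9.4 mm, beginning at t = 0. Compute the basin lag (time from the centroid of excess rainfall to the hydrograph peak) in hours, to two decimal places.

Centroid of excess rainfall: t_c = Σ P_i·t̄_i / ΣP_i = 0.9292 h (block centres at 0.5, 1.5 h).
Hydrograph peak occurs at t = 3 h, so basin lag t_L = 3 − 0.9292 = 2.07 h.

t_L ≈ 2.07 h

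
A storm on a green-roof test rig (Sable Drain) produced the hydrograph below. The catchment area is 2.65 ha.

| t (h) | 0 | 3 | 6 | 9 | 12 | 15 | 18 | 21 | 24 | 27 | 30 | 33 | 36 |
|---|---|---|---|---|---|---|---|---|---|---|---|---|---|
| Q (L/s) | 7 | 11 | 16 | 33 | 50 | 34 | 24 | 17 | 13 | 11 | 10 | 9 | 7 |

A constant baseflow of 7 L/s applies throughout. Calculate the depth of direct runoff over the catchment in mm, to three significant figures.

d ≈ 61.5 mm

Direct runoff: 0.0, 4.0, 9.0, 26.0, 43.0, 27.0, 17.0, 10.0, 6.0, 4.0, 3.0, 2.0, 0.0 L/s; ΣQ_DR = 151.0 L/s.
V = ΣQ_DR · Δt = 151.0 × 10800 s = 1.631 × 10^6 L.
Over A = 2.65 ha, depth = V / A = 61.5 mm.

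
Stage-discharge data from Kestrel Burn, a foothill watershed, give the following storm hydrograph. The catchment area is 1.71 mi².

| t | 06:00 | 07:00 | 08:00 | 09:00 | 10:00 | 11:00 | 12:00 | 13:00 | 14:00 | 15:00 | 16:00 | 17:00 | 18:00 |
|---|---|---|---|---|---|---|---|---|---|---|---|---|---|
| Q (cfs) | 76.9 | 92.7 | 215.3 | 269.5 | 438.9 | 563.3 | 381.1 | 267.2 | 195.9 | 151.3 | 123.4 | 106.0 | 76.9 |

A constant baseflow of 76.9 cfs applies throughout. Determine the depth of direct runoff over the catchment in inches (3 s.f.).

Direct runoff: 0.0, 15.8, 138.4, 192.6, 362.0, 486.4, 304.2, 190.3, 119.0, 74.4, 46.5, 29.1, 0.0 cfs; ΣQ_DR = 1959 cfs.
V = ΣQ_DR · Δt = 1959 × 3600 s = 7.051 × 10^6 ft³.
Over A = 1.71 mi², depth = V / A = 1.77 in.

d ≈ 1.77 in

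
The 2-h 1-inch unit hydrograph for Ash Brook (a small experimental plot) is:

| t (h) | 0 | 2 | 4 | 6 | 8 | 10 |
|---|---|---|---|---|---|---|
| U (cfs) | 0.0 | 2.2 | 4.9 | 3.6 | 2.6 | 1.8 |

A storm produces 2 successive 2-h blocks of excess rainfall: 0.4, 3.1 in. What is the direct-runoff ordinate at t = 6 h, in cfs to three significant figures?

Q ≈ 16.6 cfs

By discrete convolution, Q_j = Σ (P_i / 1 in) · U_{j−i}.
At t = 6 h (j=3): Q = (0.4/1)·3.6 + (3.1/1)·4.9 = 16.6 cfs.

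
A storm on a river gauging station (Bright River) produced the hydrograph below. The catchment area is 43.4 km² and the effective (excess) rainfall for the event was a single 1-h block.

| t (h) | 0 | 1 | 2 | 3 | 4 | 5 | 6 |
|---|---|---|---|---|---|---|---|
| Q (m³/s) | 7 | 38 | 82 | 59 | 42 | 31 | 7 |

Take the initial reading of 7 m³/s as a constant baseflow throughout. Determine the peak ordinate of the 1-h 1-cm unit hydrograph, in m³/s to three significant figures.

Direct runoff: 0.0, 31.0, 75.0, 52.0, 35.0, 24.0, 0.0 m³/s; ΣQ_DR = 217.0 m³/s, peak = 75.0 m³/s.
Runoff depth d = ΣQ_DR·Δt / A = 217.0 × 3600 / (43.4 km²) = 18.00 mm.
The 1-cm UH is the DRH scaled by (10 mm)/d, so U_p = 75.0 × 10/18.00 = 41.7 m³/s.

U_p ≈ 41.7 m³/s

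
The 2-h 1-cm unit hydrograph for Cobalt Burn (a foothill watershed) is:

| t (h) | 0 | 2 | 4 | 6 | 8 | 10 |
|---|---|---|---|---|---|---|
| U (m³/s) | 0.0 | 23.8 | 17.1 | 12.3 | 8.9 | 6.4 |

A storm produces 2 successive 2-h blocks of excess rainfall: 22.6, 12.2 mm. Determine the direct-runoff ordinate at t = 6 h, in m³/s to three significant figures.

Q ≈ 48.7 m³/s

By discrete convolution, Q_j = Σ (P_i / 10 mm) · U_{j−i}.
At t = 6 h (j=3): Q = (22.6/10)·12.3 + (12.2/10)·17.1 = 48.7 m³/s.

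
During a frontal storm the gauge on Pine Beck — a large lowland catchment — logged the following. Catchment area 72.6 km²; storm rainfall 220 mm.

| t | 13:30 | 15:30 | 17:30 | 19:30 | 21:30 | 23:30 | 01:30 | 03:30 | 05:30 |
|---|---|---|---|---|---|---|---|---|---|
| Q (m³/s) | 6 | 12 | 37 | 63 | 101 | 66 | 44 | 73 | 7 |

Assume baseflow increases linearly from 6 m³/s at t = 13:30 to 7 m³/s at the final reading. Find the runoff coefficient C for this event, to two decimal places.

ΣQ_DR = 350.5 m³/s; V = ΣQ_DR·Δt = 2.524 × 10^6 m³.
Runoff depth d = V / A = 34.76 mm.
C = d / P = 34.76 / 220 = 0.16.

C ≈ 0.16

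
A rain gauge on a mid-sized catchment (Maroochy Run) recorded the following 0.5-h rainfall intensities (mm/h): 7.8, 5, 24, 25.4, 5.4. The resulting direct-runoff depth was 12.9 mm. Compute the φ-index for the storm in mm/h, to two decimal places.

Only the 2 blocks with intensity above φ contribute runoff: 24, 25.4 mm/h.
Σ(I−φ)·Δt = d  ⇒  (24+25.4 − 2φ)·0.5 = 12.9
φ = (49.40 − 12.9/0.5) / 2 = 11.80 mm/h.

φ ≈ 11.80 mm/h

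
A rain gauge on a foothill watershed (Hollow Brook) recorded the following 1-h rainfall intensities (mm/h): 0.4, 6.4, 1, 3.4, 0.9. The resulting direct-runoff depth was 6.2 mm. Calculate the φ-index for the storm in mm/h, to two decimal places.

Only the 2 blocks with intensity above φ contribute runoff: 6.4, 3.4 mm/h.
Σ(I−φ)·Δt = d  ⇒  (6.4+3.4 − 2φ)·1 = 6.2
φ = (9.800 − 6.2/1) / 2 = 1.80 mm/h.

φ ≈ 1.80 mm/h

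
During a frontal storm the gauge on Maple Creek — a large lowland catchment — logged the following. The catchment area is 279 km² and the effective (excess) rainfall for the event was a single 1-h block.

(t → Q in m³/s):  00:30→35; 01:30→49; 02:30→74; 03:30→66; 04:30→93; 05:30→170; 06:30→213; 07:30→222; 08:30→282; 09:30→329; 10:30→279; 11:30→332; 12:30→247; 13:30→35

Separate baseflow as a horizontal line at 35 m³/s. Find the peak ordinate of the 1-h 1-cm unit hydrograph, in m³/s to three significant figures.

U_p ≈ 119 m³/s

Direct runoff: 0.0, 14.0, 39.0, 31.0, 58.0, 135.0, 178.0, 187.0, 247.0, 294.0, 244.0, 297.0, 212.0, 0.0 m³/s; ΣQ_DR = 1936 m³/s, peak = 297.0 m³/s.
Runoff depth d = ΣQ_DR·Δt / A = 1936 × 3600 / (279 km²) = 24.98 mm.
The 1-cm UH is the DRH scaled by (10 mm)/d, so U_p = 297.0 × 10/24.98 = 119 m³/s.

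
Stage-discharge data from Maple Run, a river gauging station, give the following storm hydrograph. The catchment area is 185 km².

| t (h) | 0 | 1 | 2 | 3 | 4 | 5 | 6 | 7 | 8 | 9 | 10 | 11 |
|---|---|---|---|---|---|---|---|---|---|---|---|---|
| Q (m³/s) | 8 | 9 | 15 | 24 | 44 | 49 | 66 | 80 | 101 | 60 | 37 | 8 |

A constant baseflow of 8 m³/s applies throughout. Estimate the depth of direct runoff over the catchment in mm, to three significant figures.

d ≈ 7.88 mm

Direct runoff: 0.0, 1.0, 7.0, 16.0, 36.0, 41.0, 58.0, 72.0, 93.0, 52.0, 29.0, 0.0 m³/s; ΣQ_DR = 405.0 m³/s.
V = ΣQ_DR · Δt = 405.0 × 3600 s = 1.458 × 10^6 m³.
Over A = 185 km², depth = V / A = 7.88 mm.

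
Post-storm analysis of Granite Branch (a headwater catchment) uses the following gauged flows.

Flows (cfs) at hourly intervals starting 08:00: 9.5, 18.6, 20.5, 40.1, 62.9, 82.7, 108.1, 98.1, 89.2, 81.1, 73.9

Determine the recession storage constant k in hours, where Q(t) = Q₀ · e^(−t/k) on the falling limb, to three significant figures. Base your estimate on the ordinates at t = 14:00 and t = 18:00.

k ≈ 10.5 h

On the falling limb, Q drops from 108.1 to 73.9 cfs between t = 14:00 and t = 18:00 (Δt = 4 h).
k = −Δt / ln(Q₂/Q₁) = −4 / ln(73.9/108.1) = 10.5 h.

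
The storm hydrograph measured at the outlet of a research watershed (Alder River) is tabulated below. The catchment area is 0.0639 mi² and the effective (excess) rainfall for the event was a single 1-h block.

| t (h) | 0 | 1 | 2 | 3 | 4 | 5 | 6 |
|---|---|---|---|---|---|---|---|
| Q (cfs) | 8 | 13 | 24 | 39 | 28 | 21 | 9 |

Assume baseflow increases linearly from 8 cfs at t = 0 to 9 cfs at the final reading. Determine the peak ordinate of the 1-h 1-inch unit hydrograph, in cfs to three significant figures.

U_p ≈ 15.2 cfs

Direct runoff: 0.00, 4.83, 15.67, 30.50, 19.33, 12.17, 0.00 cfs; ΣQ_DR = 82.50 cfs, peak = 30.50 cfs.
Runoff depth d = ΣQ_DR·Δt / A = 82.50 × 3600 / (0.0639 mi²) = 2.001 in.
The 1-inch UH is the DRH scaled by (1 in)/d, so U_p = 30.50 × 1/2.001 = 15.2 cfs.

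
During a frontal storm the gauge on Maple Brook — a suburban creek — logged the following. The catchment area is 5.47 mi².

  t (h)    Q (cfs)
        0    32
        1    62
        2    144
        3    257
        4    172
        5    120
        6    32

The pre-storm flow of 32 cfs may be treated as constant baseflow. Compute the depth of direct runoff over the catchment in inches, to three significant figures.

Direct runoff: 0.0, 30.0, 112.0, 225.0, 140.0, 88.0, 0.0 cfs; ΣQ_DR = 595.0 cfs.
V = ΣQ_DR · Δt = 595.0 × 3600 s = 2.142 × 10^6 ft³.
Over A = 5.47 mi², depth = V / A = 0.169 in.

d ≈ 0.169 in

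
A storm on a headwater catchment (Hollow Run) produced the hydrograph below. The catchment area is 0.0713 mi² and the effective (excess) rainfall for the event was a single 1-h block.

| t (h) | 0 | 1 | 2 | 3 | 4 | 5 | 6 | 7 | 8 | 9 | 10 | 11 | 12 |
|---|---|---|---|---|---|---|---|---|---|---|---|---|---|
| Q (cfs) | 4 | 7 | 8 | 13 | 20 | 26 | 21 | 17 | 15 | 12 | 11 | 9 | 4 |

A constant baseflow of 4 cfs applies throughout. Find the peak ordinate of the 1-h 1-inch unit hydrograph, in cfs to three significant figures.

U_p ≈ 8.80 cfs

Direct runoff: 0.0, 3.0, 4.0, 9.0, 16.0, 22.0, 17.0, 13.0, 11.0, 8.0, 7.0, 5.0, 0.0 cfs; ΣQ_DR = 115.0 cfs, peak = 22.0 cfs.
Runoff depth d = ΣQ_DR·Δt / A = 115.0 × 3600 / (0.0713 mi²) = 2.499 in.
The 1-inch UH is the DRH scaled by (1 in)/d, so U_p = 22.0 × 1/2.499 = 8.80 cfs.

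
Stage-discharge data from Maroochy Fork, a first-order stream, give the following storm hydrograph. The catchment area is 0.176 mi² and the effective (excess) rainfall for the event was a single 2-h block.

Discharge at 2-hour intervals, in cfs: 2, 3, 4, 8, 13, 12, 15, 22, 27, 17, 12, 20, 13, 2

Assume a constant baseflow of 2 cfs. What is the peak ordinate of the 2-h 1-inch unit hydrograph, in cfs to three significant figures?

Direct runoff: 0.0, 1.0, 2.0, 6.0, 11.0, 10.0, 13.0, 20.0, 25.0, 15.0, 10.0, 18.0, 11.0, 0.0 cfs; ΣQ_DR = 142.0 cfs, peak = 25.0 cfs.
Runoff depth d = ΣQ_DR·Δt / A = 142.0 × 7200 / (0.176 mi²) = 2.500 in.
The 1-inch UH is the DRH scaled by (1 in)/d, so U_p = 25.0 × 1/2.500 = 10.0 cfs.

U_p ≈ 10.0 cfs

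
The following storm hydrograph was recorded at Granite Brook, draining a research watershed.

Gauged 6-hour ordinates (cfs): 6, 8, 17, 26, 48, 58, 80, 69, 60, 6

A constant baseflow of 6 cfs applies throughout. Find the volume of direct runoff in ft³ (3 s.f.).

V ≈ 6.87 × 10^6 ft³

Direct-runoff ordinates (Q − Q_b): 0.0, 2.0, 11.0, 20.0, 42.0, 52.0, 74.0, 63.0, 54.0, 0.0 cfs.
ΣQ_DR = 318.0 cfs.
With Δt = 6 h = 21600 s, V = ΣQ_DR · Δt = 318.0 × 21600 = 6.87 × 10^6 ft³.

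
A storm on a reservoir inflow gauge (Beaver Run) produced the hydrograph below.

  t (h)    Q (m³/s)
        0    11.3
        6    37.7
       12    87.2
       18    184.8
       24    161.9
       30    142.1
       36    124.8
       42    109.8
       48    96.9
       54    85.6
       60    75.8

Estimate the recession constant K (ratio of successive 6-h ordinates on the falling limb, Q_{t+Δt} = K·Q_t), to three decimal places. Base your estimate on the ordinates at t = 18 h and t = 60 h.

Using the recession-limb readings at t = 18 h and t = 60 h: Q falls from 184.8 to 75.8 m³/s over 7 intervals.
K = (Q₂/Q₁)^(1/7) = (75.8/184.8)^(1/7) = 0.880.

K ≈ 0.880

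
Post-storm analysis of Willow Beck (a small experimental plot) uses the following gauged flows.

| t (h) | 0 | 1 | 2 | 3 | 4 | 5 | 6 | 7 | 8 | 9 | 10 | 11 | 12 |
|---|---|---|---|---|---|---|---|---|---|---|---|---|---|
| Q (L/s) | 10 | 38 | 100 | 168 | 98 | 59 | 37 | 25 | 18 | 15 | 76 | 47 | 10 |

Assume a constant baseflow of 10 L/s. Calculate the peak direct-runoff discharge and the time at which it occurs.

Subtracting baseflow gives direct-runoff ordinates: 0.0, 28.0, 90.0, 158.0, 88.0, 49.0, 27.0, 15.0, 8.0, 5.0, 66.0, 37.0, 0.0 L/s.
The maximum is 158.0 L/s, occurring at the reading for t = 3 h.

Q_p = 158.0 L/s at t = 3 h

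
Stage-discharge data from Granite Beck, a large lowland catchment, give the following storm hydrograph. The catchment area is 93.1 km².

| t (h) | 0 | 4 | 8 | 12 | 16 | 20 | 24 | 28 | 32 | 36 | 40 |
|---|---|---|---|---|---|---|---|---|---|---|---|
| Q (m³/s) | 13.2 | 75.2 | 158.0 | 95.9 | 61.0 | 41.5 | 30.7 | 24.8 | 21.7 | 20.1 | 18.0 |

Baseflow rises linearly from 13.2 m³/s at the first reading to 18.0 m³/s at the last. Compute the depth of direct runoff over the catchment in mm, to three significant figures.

Direct runoff: 0.00, 61.52, 143.84, 81.26, 45.88, 25.90, 14.62, 8.24, 4.66, 2.58, 0.00 m³/s; ΣQ_DR = 388.5 m³/s.
V = ΣQ_DR · Δt = 388.5 × 14400 s = 5.594 × 10^6 m³.
Over A = 93.1 km², depth = V / A = 60.1 mm.

d ≈ 60.1 mm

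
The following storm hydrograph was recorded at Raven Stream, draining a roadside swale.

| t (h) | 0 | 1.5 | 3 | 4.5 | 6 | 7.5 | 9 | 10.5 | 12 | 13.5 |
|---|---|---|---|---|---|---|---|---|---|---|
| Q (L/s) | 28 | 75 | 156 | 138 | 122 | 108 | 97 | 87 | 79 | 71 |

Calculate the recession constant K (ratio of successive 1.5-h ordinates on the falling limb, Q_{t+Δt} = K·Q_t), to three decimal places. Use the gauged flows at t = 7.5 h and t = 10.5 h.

Using the recession-limb readings at t = 7.5 h and t = 10.5 h: Q falls from 108 to 87 L/s over 2 intervals.
K = (Q₂/Q₁)^(1/2) = (87/108)^(1/2) = 0.898.

K ≈ 0.898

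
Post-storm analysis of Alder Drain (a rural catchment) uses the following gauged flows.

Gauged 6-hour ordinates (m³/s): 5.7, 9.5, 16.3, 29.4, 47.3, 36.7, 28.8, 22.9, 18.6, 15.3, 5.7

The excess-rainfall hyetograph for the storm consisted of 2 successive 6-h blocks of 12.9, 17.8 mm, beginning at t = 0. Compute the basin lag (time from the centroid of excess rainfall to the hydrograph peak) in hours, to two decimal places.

t_L ≈ 17.52 h

Centroid of excess rainfall: t_c = Σ P_i·t̄_i / ΣP_i = 6.4788 h (block centres at 3, 9 h).
Hydrograph peak occurs at t = 24 h, so basin lag t_L = 24 − 6.4788 = 17.52 h.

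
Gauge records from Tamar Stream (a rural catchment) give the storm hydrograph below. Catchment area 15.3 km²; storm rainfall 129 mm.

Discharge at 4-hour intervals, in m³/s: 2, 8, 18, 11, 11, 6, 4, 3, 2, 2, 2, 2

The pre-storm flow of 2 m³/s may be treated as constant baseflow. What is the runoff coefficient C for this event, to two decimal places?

ΣQ_DR = 47.00 m³/s; V = ΣQ_DR·Δt = 6.768 × 10^5 m³.
Runoff depth d = V / A = 44.24 mm.
C = d / P = 44.24 / 129 = 0.34.

C ≈ 0.34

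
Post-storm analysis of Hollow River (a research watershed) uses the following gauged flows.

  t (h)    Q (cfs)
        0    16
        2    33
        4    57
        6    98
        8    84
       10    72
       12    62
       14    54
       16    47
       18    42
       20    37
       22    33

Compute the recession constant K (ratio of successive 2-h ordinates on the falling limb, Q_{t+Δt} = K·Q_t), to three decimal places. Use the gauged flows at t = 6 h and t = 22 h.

Using the recession-limb readings at t = 6 h and t = 22 h: Q falls from 98 to 33 cfs over 8 intervals.
K = (Q₂/Q₁)^(1/8) = (33/98)^(1/8) = 0.873.

K ≈ 0.873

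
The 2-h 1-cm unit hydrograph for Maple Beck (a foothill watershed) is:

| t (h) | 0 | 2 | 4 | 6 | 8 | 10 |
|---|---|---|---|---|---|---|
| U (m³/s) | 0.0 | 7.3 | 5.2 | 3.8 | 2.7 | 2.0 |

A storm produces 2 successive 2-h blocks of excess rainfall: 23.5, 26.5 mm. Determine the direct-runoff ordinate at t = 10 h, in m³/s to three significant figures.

Q ≈ 11.9 m³/s

By discrete convolution, Q_j = Σ (P_i / 10 mm) · U_{j−i}.
At t = 10 h (j=5): Q = (23.5/10)·2.0 + (26.5/10)·2.7 = 11.9 m³/s.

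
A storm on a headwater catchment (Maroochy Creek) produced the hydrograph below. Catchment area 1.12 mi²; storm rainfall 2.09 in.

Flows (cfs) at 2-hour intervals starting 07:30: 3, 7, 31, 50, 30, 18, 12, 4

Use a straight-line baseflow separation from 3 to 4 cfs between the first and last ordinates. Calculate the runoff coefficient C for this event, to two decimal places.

ΣQ_DR = 127.0 cfs; V = ΣQ_DR·Δt = 9.144 × 10^5 ft³.
Runoff depth d = V / A = 0.3514 in.
C = d / P = 0.3514 / 2.09 = 0.17.

C ≈ 0.17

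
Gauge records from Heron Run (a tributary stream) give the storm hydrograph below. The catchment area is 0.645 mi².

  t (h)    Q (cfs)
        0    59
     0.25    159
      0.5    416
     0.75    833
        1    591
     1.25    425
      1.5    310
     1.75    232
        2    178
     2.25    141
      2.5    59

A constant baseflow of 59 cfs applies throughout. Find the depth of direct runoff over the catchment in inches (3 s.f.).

Direct runoff: 0.0, 100.0, 357.0, 774.0, 532.0, 366.0, 251.0, 173.0, 119.0, 82.0, 0.0 cfs; ΣQ_DR = 2754 cfs.
V = ΣQ_DR · Δt = 2754 × 900 s = 2.479 × 10^6 ft³.
Over A = 0.645 mi², depth = V / A = 1.65 in.

d ≈ 1.65 in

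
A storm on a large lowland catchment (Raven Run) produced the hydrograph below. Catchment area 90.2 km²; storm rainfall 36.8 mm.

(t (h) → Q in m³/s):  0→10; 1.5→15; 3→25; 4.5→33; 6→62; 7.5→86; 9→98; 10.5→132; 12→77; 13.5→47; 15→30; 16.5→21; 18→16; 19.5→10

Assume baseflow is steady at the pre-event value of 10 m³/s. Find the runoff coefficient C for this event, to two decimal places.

ΣQ_DR = 522.0 m³/s; V = ΣQ_DR·Δt = 2.819 × 10^6 m³.
Runoff depth d = V / A = 31.25 mm.
C = d / P = 31.25 / 36.8 = 0.85.

C ≈ 0.85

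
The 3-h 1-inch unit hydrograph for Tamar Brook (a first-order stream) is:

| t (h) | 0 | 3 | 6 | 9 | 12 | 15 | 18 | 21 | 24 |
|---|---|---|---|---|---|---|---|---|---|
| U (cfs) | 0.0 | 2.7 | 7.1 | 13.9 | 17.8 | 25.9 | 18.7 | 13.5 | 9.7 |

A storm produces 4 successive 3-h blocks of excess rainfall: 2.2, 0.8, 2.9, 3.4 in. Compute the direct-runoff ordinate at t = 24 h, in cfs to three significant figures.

By discrete convolution, Q_j = Σ (P_i / 1 in) · U_{j−i}.
At t = 24 h (j=8): Q = (2.2/1)·9.7 + (0.8/1)·13.5 + (2.9/1)·18.7 + (3.4/1)·25.9 = 174 cfs.

Q ≈ 174 cfs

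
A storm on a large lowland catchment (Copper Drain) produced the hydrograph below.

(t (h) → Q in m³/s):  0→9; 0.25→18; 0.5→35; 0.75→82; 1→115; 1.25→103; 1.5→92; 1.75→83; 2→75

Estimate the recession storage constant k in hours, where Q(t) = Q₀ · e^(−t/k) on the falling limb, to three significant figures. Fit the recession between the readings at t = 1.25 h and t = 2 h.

k ≈ 2.36 h

On the falling limb, Q drops from 103 to 75 m³/s between t = 1.25 h and t = 2 h (Δt = 0.75 h).
k = −Δt / ln(Q₂/Q₁) = −0.75 / ln(75/103) = 2.36 h.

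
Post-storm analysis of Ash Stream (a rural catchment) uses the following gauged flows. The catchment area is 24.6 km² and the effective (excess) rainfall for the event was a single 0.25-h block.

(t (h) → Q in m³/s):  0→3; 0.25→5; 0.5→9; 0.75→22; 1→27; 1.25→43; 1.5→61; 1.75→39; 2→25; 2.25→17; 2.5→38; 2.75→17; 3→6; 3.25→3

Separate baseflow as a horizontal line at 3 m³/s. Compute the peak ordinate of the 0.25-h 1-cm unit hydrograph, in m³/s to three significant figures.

U_p ≈ 58.1 m³/s

Direct runoff: 0.0, 2.0, 6.0, 19.0, 24.0, 40.0, 58.0, 36.0, 22.0, 14.0, 35.0, 14.0, 3.0, 0.0 m³/s; ΣQ_DR = 273.0 m³/s, peak = 58.0 m³/s.
Runoff depth d = ΣQ_DR·Δt / A = 273.0 × 900 / (24.6 km²) = 9.988 mm.
The 1-cm UH is the DRH scaled by (10 mm)/d, so U_p = 58.0 × 10/9.988 = 58.1 m³/s.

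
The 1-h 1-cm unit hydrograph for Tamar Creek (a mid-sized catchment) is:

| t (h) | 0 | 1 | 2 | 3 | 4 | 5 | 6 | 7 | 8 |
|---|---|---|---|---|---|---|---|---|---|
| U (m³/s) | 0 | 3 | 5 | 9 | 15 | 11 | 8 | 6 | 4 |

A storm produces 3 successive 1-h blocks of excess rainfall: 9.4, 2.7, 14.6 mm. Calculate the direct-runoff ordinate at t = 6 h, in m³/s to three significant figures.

By discrete convolution, Q_j = Σ (P_i / 10 mm) · U_{j−i}.
At t = 6 h (j=6): Q = (9.4/10)·8 + (2.7/10)·11 + (14.6/10)·15 = 32.4 m³/s.

Q ≈ 32.4 m³/s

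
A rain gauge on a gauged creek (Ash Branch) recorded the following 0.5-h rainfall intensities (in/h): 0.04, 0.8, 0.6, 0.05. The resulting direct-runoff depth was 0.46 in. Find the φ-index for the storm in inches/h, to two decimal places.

φ ≈ 0.24 in/h

Only the 2 blocks with intensity above φ contribute runoff: 0.8, 0.6 in/h.
Σ(I−φ)·Δt = d  ⇒  (0.8+0.6 − 2φ)·0.5 = 0.46
φ = (1.400 − 0.46/0.5) / 2 = 0.24 in/h.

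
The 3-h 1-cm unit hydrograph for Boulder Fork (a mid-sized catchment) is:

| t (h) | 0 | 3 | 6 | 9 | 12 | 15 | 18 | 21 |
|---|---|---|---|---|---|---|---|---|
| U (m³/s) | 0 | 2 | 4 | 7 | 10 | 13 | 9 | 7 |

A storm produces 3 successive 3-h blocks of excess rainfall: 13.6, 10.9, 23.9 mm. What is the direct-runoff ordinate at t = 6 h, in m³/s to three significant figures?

By discrete convolution, Q_j = Σ (P_i / 10 mm) · U_{j−i}.
At t = 6 h (j=2): Q = (13.6/10)·4 + (10.9/10)·2 + (23.9/10)·0 = 7.62 m³/s.

Q ≈ 7.62 m³/s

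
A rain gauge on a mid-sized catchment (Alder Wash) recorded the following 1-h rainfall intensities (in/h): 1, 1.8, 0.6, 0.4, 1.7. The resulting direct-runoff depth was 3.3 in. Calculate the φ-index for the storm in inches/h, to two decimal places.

Only the 4 blocks with intensity above φ contribute runoff: 1, 1.8, 0.6, 1.7 in/h.
Σ(I−φ)·Δt = d  ⇒  (1+1.8+0.6+1.7 − 4φ)·1 = 3.3
φ = (5.100 − 3.3/1) / 4 = 0.45 in/h.

φ ≈ 0.45 in/h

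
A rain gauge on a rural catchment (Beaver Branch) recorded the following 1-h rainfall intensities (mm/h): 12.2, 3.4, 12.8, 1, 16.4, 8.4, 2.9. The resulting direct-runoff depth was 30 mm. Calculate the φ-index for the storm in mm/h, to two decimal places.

Only the 4 blocks with intensity above φ contribute runoff: 12.2, 12.8, 16.4, 8.4 mm/h.
Σ(I−φ)·Δt = d  ⇒  (12.2+12.8+16.4+8.4 − 4φ)·1 = 30
φ = (49.80 − 30/1) / 4 = 4.95 mm/h.

φ ≈ 4.95 mm/h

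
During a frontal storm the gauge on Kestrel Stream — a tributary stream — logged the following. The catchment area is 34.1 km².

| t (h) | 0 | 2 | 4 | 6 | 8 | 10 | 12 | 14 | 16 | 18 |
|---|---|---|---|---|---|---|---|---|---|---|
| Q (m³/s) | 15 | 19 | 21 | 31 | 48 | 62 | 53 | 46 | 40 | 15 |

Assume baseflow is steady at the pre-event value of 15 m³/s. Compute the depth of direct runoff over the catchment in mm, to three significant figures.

d ≈ 42.2 mm

Direct runoff: 0.0, 4.0, 6.0, 16.0, 33.0, 47.0, 38.0, 31.0, 25.0, 0.0 m³/s; ΣQ_DR = 200.0 m³/s.
V = ΣQ_DR · Δt = 200.0 × 7200 s = 1.440 × 10^6 m³.
Over A = 34.1 km², depth = V / A = 42.2 mm.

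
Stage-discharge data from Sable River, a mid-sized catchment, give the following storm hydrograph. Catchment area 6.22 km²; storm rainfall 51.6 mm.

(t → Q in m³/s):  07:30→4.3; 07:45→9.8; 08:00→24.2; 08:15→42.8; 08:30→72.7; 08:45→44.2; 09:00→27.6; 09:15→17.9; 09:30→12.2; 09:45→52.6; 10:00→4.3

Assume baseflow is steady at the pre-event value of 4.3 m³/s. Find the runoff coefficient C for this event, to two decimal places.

ΣQ_DR = 265.3 m³/s; V = ΣQ_DR·Δt = 2.388 × 10^5 m³.
Runoff depth d = V / A = 38.39 mm.
C = d / P = 38.39 / 51.6 = 0.74.

C ≈ 0.74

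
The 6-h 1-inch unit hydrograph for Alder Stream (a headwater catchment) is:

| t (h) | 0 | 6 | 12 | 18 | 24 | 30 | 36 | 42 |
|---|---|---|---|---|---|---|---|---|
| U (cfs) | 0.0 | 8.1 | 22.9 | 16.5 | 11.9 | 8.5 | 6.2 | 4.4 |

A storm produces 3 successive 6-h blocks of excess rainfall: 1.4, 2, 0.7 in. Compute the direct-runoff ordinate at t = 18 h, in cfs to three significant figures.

Q ≈ 74.6 cfs

By discrete convolution, Q_j = Σ (P_i / 1 in) · U_{j−i}.
At t = 18 h (j=3): Q = (1.4/1)·16.5 + (2/1)·22.9 + (0.7/1)·8.1 = 74.6 cfs.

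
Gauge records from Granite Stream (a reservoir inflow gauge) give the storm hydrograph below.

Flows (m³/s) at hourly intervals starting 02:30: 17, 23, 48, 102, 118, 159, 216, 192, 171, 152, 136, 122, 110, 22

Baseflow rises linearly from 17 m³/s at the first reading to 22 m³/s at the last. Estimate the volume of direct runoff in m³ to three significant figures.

Direct-runoff ordinates (Q − Q_b): 0.00, 5.62, 30.23, 83.85, 99.46, 140.08, 196.69, 172.31, 150.92, 131.54, 115.15, 100.77, 88.38, 0.00 m³/s.
ΣQ_DR = 1315 m³/s.
With Δt = 1 h = 3600 s, V = ΣQ_DR · Δt = 1315 × 3600 = 4.73 × 10^6 m³.

V ≈ 4.73 × 10^6 m³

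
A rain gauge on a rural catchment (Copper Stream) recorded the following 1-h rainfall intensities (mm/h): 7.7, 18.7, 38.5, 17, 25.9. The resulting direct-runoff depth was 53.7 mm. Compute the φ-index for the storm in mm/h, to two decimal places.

φ ≈ 11.60 mm/h

Only the 4 blocks with intensity above φ contribute runoff: 18.7, 38.5, 17, 25.9 mm/h.
Σ(I−φ)·Δt = d  ⇒  (18.7+38.5+17+25.9 − 4φ)·1 = 53.7
φ = (100.1 − 53.7/1) / 4 = 11.60 mm/h.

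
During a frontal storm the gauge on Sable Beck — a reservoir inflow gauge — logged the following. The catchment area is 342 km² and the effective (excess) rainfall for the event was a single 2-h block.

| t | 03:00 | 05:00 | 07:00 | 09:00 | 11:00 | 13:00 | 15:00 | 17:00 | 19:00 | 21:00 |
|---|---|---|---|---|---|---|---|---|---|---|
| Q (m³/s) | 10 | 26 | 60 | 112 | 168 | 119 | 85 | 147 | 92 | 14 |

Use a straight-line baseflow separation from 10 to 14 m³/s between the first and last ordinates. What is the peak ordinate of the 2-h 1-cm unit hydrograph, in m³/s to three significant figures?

Direct runoff: 0.00, 15.56, 49.11, 100.67, 156.22, 106.78, 72.33, 133.89, 78.44, 0.00 m³/s; ΣQ_DR = 713.0 m³/s, peak = 156.22 m³/s.
Runoff depth d = ΣQ_DR·Δt / A = 713.0 × 7200 / (342 km²) = 15.01 mm.
The 1-cm UH is the DRH scaled by (10 mm)/d, so U_p = 156.22 × 10/15.01 = 104 m³/s.

U_p ≈ 104 m³/s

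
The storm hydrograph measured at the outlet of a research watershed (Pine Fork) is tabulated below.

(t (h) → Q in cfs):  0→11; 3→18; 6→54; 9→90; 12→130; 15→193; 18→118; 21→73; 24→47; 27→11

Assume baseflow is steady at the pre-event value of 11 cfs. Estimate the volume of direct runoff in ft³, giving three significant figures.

V ≈ 6.86 × 10^6 ft³

Direct-runoff ordinates (Q − Q_b): 0.0, 7.0, 43.0, 79.0, 119.0, 182.0, 107.0, 62.0, 36.0, 0.0 cfs.
ΣQ_DR = 635.0 cfs.
With Δt = 3 h = 10800 s, V = ΣQ_DR · Δt = 635.0 × 10800 = 6.86 × 10^6 ft³.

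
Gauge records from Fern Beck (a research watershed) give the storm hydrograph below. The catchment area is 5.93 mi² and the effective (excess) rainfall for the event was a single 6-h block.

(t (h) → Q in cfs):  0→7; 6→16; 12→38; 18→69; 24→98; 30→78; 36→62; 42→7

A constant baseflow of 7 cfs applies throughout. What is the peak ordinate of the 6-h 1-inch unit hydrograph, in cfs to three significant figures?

Direct runoff: 0.0, 9.0, 31.0, 62.0, 91.0, 71.0, 55.0, 0.0 cfs; ΣQ_DR = 319.0 cfs, peak = 91.0 cfs.
Runoff depth d = ΣQ_DR·Δt / A = 319.0 × 21600 / (5.93 mi²) = 0.5002 in.
The 1-inch UH is the DRH scaled by (1 in)/d, so U_p = 91.0 × 1/0.5002 = 182 cfs.

U_p ≈ 182 cfs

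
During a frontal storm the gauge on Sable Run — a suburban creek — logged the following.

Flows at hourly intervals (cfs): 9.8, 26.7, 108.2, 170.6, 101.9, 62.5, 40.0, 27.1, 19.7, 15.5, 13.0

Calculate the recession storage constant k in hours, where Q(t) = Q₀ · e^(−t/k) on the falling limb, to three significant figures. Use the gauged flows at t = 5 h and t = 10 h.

On the falling limb, Q drops from 62.5 to 13.0 cfs between t = 5 h and t = 10 h (Δt = 5 h).
k = −Δt / ln(Q₂/Q₁) = −5 / ln(13.0/62.5) = 3.18 h.

k ≈ 3.18 h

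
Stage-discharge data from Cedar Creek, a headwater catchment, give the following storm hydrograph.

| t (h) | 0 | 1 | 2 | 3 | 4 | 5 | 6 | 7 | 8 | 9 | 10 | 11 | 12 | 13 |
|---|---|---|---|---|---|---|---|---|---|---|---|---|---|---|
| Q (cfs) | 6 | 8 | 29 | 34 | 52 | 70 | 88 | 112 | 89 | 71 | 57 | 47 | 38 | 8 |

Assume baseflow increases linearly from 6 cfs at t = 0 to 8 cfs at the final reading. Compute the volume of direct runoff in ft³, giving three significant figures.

V ≈ 2.20 × 10^6 ft³

Direct-runoff ordinates (Q − Q_b): 0.00, 1.85, 22.69, 27.54, 45.38, 63.23, 81.08, 104.92, 81.77, 63.62, 49.46, 39.31, 30.15, 0.00 cfs.
ΣQ_DR = 611.0 cfs.
With Δt = 1 h = 3600 s, V = ΣQ_DR · Δt = 611.0 × 3600 = 2.20 × 10^6 ft³.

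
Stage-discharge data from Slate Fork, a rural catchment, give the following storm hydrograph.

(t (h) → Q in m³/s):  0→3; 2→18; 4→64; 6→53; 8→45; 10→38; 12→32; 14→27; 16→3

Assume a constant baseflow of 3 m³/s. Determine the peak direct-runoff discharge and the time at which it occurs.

Subtracting baseflow gives direct-runoff ordinates: 0.0, 15.0, 61.0, 50.0, 42.0, 35.0, 29.0, 24.0, 0.0 m³/s.
The maximum is 61.0 m³/s, occurring at the reading for t = 4 h.

Q_p = 61.0 m³/s at t = 4 h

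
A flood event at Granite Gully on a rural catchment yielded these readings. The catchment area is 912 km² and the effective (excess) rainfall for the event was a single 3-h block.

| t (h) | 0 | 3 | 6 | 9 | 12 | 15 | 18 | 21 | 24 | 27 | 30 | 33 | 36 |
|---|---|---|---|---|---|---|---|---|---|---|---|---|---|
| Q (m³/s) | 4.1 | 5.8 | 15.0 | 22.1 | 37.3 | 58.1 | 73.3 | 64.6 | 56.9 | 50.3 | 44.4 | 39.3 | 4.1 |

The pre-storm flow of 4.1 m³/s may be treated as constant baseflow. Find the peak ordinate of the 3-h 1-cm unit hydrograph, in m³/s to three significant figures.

U_p ≈ 138 m³/s

Direct runoff: 0.0, 1.7, 10.9, 18.0, 33.2, 54.0, 69.2, 60.5, 52.8, 46.2, 40.3, 35.2, 0.0 m³/s; ΣQ_DR = 422.0 m³/s, peak = 69.2 m³/s.
Runoff depth d = ΣQ_DR·Δt / A = 422.0 × 10800 / (912 km²) = 4.997 mm.
The 1-cm UH is the DRH scaled by (10 mm)/d, so U_p = 69.2 × 10/4.997 = 138 m³/s.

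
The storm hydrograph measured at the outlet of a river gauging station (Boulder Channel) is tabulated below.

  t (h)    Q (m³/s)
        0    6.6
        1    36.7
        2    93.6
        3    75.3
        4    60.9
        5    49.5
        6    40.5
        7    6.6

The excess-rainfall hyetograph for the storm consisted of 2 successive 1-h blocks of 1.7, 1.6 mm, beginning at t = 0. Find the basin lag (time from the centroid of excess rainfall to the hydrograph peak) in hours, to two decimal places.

Centroid of excess rainfall: t_c = Σ P_i·t̄_i / ΣP_i = 0.9848 h (block centres at 0.5, 1.5 h).
Hydrograph peak occurs at t = 2 h, so basin lag t_L = 2 − 0.9848 = 1.02 h.

t_L ≈ 1.02 h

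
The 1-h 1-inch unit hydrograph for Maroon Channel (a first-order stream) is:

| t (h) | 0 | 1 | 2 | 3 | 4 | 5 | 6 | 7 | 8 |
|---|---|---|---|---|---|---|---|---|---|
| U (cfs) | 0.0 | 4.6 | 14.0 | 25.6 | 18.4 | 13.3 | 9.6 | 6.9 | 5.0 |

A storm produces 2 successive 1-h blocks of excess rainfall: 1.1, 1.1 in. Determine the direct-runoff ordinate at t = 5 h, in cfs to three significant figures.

By discrete convolution, Q_j = Σ (P_i / 1 in) · U_{j−i}.
At t = 5 h (j=5): Q = (1.1/1)·13.3 + (1.1/1)·18.4 = 34.9 cfs.

Q ≈ 34.9 cfs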